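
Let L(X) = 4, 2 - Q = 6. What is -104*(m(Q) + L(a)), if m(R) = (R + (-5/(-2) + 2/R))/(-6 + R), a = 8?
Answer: -2184/5 ≈ -436.80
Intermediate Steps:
Q = -4 (Q = 2 - 1*6 = 2 - 6 = -4)
m(R) = (5/2 + R + 2/R)/(-6 + R) (m(R) = (R + (-5*(-1/2) + 2/R))/(-6 + R) = (R + (5/2 + 2/R))/(-6 + R) = (5/2 + R + 2/R)/(-6 + R))
-104*(m(Q) + L(a)) = -104*((2 + (-4)**2 + (5/2)*(-4))/((-4)*(-6 - 4)) + 4) = -104*(-1/4*(2 + 16 - 10)/(-10) + 4) = -104*(-1/4*(-1/10)*8 + 4) = -104*(1/5 + 4) = -104*21/5 = -2184/5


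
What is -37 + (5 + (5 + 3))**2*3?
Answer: 470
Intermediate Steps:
-37 + (5 + (5 + 3))**2*3 = -37 + (5 + 8)**2*3 = -37 + 13**2*3 = -37 + 169*3 = -37 + 507 = 470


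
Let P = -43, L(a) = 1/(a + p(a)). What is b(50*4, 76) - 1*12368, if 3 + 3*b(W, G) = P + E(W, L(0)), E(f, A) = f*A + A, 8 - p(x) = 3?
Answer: -185549/15 ≈ -12370.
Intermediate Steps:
p(x) = 5 (p(x) = 8 - 1*3 = 8 - 3 = 5)
L(a) = 1/(5 + a) (L(a) = 1/(a + 5) = 1/(5 + a))
E(f, A) = A + A*f (E(f, A) = A*f + A = A + A*f)
b(W, G) = -229/15 + W/15 (b(W, G) = -1 + (-43 + (1 + W)/(5 + 0))/3 = -1 + (-43 + (1 + W)/5)/3 = -1 + (-43 + (⅕ + W/5))/3 = -1 + (-214/5 + W/5)/3 = -1 + (-214/15 + W/15) = -229/15 + W/15)
b(50*4, 76) - 1*12368 = (-229/15 + (50*4)/15) - 1*12368 = (-229/15 + (1/15)*200) - 12368 = (-229/15 + 40/3) - 12368 = -29/15 - 12368 = -185549/15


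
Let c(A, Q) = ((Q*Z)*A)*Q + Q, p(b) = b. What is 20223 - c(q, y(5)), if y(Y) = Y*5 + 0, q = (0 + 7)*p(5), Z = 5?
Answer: -89177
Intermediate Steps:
q = 35 (q = (0 + 7)*5 = 7*5 = 35)
y(Y) = 5*Y (y(Y) = 5*Y + 0 = 5*Y)
c(A, Q) = Q + 5*A*Q**2 (c(A, Q) = ((Q*5)*A)*Q + Q = ((5*Q)*A)*Q + Q = (5*A*Q)*Q + Q = 5*A*Q**2 + Q = Q + 5*A*Q**2)
20223 - c(q, y(5)) = 20223 - 5*5*(1 + 5*35*(5*5)) = 20223 - 25*(1 + 5*35*25) = 20223 - 25*(1 + 4375) = 20223 - 25*4376 = 20223 - 1*109400 = 20223 - 109400 = -89177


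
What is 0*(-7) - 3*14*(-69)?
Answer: 2898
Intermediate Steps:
0*(-7) - 3*14*(-69) = 0 - 42*(-69) = 0 + 2898 = 2898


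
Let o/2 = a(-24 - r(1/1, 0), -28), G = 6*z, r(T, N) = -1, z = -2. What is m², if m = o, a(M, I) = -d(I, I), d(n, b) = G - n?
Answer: 1024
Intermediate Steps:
G = -12 (G = 6*(-2) = -12)
d(n, b) = -12 - n
a(M, I) = 12 + I (a(M, I) = -(-12 - I) = 12 + I)
o = -32 (o = 2*(12 - 28) = 2*(-16) = -32)
m = -32
m² = (-32)² = 1024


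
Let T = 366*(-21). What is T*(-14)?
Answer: 107604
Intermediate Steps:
T = -7686
T*(-14) = -7686*(-14) = 107604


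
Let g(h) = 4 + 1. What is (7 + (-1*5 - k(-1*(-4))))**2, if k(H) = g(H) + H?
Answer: 49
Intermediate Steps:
g(h) = 5
k(H) = 5 + H
(7 + (-1*5 - k(-1*(-4))))**2 = (7 + (-1*5 - (5 - 1*(-4))))**2 = (7 + (-5 - (5 + 4)))**2 = (7 + (-5 - 1*9))**2 = (7 + (-5 - 9))**2 = (7 - 14)**2 = (-7)**2 = 49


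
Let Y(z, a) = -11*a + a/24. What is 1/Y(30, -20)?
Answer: 6/1315 ≈ 0.0045627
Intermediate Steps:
Y(z, a) = -263*a/24 (Y(z, a) = -11*a + a*(1/24) = -11*a + a/24 = -263*a/24)
1/Y(30, -20) = 1/(-263/24*(-20)) = 1/(1315/6) = 6/1315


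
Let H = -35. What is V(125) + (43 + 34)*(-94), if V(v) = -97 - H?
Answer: -7300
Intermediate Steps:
V(v) = -62 (V(v) = -97 - 1*(-35) = -97 + 35 = -62)
V(125) + (43 + 34)*(-94) = -62 + (43 + 34)*(-94) = -62 + 77*(-94) = -62 - 7238 = -7300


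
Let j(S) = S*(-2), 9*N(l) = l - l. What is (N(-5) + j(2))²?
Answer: 16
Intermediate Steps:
N(l) = 0 (N(l) = (l - l)/9 = (⅑)*0 = 0)
j(S) = -2*S
(N(-5) + j(2))² = (0 - 2*2)² = (0 - 4)² = (-4)² = 16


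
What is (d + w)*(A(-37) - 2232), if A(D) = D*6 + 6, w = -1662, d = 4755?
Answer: -7571664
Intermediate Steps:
A(D) = 6 + 6*D (A(D) = 6*D + 6 = 6 + 6*D)
(d + w)*(A(-37) - 2232) = (4755 - 1662)*((6 + 6*(-37)) - 2232) = 3093*((6 - 222) - 2232) = 3093*(-216 - 2232) = 3093*(-2448) = -7571664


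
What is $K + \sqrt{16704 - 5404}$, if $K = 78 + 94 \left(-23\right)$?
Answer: $-2084 + 10 \sqrt{113} \approx -1977.7$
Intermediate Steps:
$K = -2084$ ($K = 78 - 2162 = -2084$)
$K + \sqrt{16704 - 5404} = -2084 + \sqrt{16704 - 5404} = -2084 + \sqrt{11300} = -2084 + 10 \sqrt{113}$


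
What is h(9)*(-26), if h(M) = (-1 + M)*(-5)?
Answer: 1040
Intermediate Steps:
h(M) = 5 - 5*M
h(9)*(-26) = (5 - 5*9)*(-26) = (5 - 45)*(-26) = -40*(-26) = 1040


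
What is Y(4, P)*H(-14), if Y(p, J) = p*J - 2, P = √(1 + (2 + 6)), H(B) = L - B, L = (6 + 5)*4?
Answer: 580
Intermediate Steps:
L = 44 (L = 11*4 = 44)
H(B) = 44 - B
P = 3 (P = √(1 + 8) = √9 = 3)
Y(p, J) = -2 + J*p (Y(p, J) = J*p - 2 = -2 + J*p)
Y(4, P)*H(-14) = (-2 + 3*4)*(44 - 1*(-14)) = (-2 + 12)*(44 + 14) = 10*58 = 580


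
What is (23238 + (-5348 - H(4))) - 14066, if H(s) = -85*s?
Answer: 4164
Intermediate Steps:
(23238 + (-5348 - H(4))) - 14066 = (23238 + (-5348 - (-85)*4)) - 14066 = (23238 + (-5348 - 1*(-340))) - 14066 = (23238 + (-5348 + 340)) - 14066 = (23238 - 5008) - 14066 = 18230 - 14066 = 4164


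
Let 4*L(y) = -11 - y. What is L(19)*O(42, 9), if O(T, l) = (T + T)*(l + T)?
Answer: -32130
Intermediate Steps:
O(T, l) = 2*T*(T + l) (O(T, l) = (2*T)*(T + l) = 2*T*(T + l))
L(y) = -11/4 - y/4 (L(y) = (-11 - y)/4 = -11/4 - y/4)
L(19)*O(42, 9) = (-11/4 - 1/4*19)*(2*42*(42 + 9)) = (-11/4 - 19/4)*(2*42*51) = -15/2*4284 = -32130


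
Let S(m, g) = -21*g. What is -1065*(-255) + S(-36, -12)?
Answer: 271827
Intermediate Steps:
-1065*(-255) + S(-36, -12) = -1065*(-255) - 21*(-12) = 271575 + 252 = 271827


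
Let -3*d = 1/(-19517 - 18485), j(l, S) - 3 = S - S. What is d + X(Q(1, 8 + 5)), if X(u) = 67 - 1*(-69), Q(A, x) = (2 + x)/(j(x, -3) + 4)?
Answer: 15504817/114006 ≈ 136.00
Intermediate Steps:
j(l, S) = 3 (j(l, S) = 3 + (S - S) = 3 + 0 = 3)
Q(A, x) = 2/7 + x/7 (Q(A, x) = (2 + x)/(3 + 4) = (2 + x)/7 = (2 + x)*(⅐) = 2/7 + x/7)
d = 1/114006 (d = -1/(3*(-19517 - 18485)) = -⅓/(-38002) = -⅓*(-1/38002) = 1/114006 ≈ 8.7715e-6)
X(u) = 136 (X(u) = 67 + 69 = 136)
d + X(Q(1, 8 + 5)) = 1/114006 + 136 = 15504817/114006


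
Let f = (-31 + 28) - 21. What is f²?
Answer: 576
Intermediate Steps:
f = -24 (f = -3 - 21 = -24)
f² = (-24)² = 576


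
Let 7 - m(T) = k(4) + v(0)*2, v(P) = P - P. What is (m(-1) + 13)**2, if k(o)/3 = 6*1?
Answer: 4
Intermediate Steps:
k(o) = 18 (k(o) = 3*(6*1) = 3*6 = 18)
v(P) = 0
m(T) = -11 (m(T) = 7 - (18 + 0*2) = 7 - (18 + 0) = 7 - 1*18 = 7 - 18 = -11)
(m(-1) + 13)**2 = (-11 + 13)**2 = 2**2 = 4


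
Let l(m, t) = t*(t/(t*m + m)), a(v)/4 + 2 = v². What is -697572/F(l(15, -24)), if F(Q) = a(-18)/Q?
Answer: 16741728/18515 ≈ 904.22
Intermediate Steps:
a(v) = -8 + 4*v²
l(m, t) = t²/(m + m*t) (l(m, t) = t*(t/(m*t + m)) = t*(t/(m + m*t)) = t²/(m + m*t))
F(Q) = 1288/Q (F(Q) = (-8 + 4*(-18)²)/Q = (-8 + 4*324)/Q = (-8 + 1296)/Q = 1288/Q)
-697572/F(l(15, -24)) = -697572*24/(805*(1 - 24)) = -697572/(1288/(((1/15)*576/(-23)))) = -697572/(1288/(((1/15)*576*(-1/23)))) = -697572/(1288/(-192/115)) = -697572/(1288*(-115/192)) = -697572/(-18515/24) = -697572*(-24/18515) = 16741728/18515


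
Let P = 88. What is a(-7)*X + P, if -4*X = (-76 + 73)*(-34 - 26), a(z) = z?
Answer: 403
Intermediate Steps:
X = -45 (X = -(-76 + 73)*(-34 - 26)/4 = -(-3)*(-60)/4 = -¼*180 = -45)
a(-7)*X + P = -7*(-45) + 88 = 315 + 88 = 403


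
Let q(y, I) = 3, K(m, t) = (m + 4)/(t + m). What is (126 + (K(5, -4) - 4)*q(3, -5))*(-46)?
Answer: -6486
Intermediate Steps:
K(m, t) = (4 + m)/(m + t)
(126 + (K(5, -4) - 4)*q(3, -5))*(-46) = (126 + ((4 + 5)/(5 - 4) - 4)*3)*(-46) = (126 + (9/1 - 4)*3)*(-46) = (126 + (1*9 - 4)*3)*(-46) = (126 + (9 - 4)*3)*(-46) = (126 + 5*3)*(-46) = (126 + 15)*(-46) = 141*(-46) = -6486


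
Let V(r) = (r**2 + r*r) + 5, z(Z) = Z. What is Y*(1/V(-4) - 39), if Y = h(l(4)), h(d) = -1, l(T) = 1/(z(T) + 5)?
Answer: 1442/37 ≈ 38.973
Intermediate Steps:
l(T) = 1/(5 + T) (l(T) = 1/(T + 5) = 1/(5 + T))
Y = -1
V(r) = 5 + 2*r**2 (V(r) = (r**2 + r**2) + 5 = 2*r**2 + 5 = 5 + 2*r**2)
Y*(1/V(-4) - 39) = -(1/(5 + 2*(-4)**2) - 39) = -(1/(5 + 2*16) - 39) = -(1/(5 + 32) - 39) = -(1/37 - 39) = -1*(-1442/37) = 1442/37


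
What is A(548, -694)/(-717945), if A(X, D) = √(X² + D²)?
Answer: -2*√195485/717945 ≈ -0.0012317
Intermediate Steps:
A(X, D) = √(D² + X²)
A(548, -694)/(-717945) = √((-694)² + 548²)/(-717945) = √(481636 + 300304)*(-1/717945) = √781940*(-1/717945) = (2*√195485)*(-1/717945) = -2*√195485/717945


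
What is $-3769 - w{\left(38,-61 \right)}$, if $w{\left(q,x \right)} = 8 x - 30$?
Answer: $-3251$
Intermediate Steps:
$w{\left(q,x \right)} = -30 + 8 x$
$-3769 - w{\left(38,-61 \right)} = -3769 - \left(-30 + 8 \left(-61\right)\right) = -3769 - \left(-30 - 488\right) = -3769 - -518 = -3769 + 518 = -3251$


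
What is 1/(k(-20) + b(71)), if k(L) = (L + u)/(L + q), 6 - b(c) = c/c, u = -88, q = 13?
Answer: 7/143 ≈ 0.048951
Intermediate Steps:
b(c) = 5 (b(c) = 6 - c/c = 6 - 1*1 = 6 - 1 = 5)
k(L) = (-88 + L)/(13 + L) (k(L) = (L - 88)/(L + 13) = (-88 + L)/(13 + L))
1/(k(-20) + b(71)) = 1/((-88 - 20)/(13 - 20) + 5) = 1/(-108/(-7) + 5) = 1/(-⅐*(-108) + 5) = 1/(108/7 + 5) = 1/(143/7) = 7/143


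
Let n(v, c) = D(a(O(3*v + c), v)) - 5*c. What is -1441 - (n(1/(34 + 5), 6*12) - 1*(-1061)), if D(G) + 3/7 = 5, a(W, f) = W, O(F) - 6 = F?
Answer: -15026/7 ≈ -2146.6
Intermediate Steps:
O(F) = 6 + F
D(G) = 32/7 (D(G) = -3/7 + 5 = 32/7)
n(v, c) = 32/7 - 5*c
-1441 - (n(1/(34 + 5), 6*12) - 1*(-1061)) = -1441 - ((32/7 - 30*12) - 1*(-1061)) = -1441 - ((32/7 - 5*72) + 1061) = -1441 - ((32/7 - 360) + 1061) = -1441 - (-2488/7 + 1061) = -1441 - 1*4939/7 = -1441 - 4939/7 = -15026/7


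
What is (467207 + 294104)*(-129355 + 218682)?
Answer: 68005627697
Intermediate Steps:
(467207 + 294104)*(-129355 + 218682) = 761311*89327 = 68005627697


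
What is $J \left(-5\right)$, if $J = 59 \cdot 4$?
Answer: $-1180$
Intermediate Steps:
$J = 236$
$J \left(-5\right) = 236 \left(-5\right) = -1180$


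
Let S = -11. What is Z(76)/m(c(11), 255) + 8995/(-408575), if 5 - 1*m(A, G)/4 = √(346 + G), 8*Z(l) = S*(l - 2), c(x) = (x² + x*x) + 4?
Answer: 149710441/753085440 + 407*√601/9216 ≈ 1.2814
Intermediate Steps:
c(x) = 4 + 2*x² (c(x) = (x² + x²) + 4 = 2*x² + 4 = 4 + 2*x²)
Z(l) = 11/4 - 11*l/8 (Z(l) = (-11*(l - 2))/8 = (-11*(-2 + l))/8 = (22 - 11*l)/8 = 11/4 - 11*l/8)
m(A, G) = 20 - 4*√(346 + G)
Z(76)/m(c(11), 255) + 8995/(-408575) = (11/4 - 11/8*76)/(20 - 4*√(346 + 255)) + 8995/(-408575) = (11/4 - 209/2)/(20 - 4*√601) + 8995*(-1/408575) = -407/(4*(20 - 4*√601)) - 1799/81715 = -1799/81715 - 407/(4*(20 - 4*√601))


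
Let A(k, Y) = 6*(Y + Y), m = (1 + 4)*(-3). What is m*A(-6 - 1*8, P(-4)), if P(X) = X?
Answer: 720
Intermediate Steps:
m = -15 (m = 5*(-3) = -15)
A(k, Y) = 12*Y (A(k, Y) = 6*(2*Y) = 12*Y)
m*A(-6 - 1*8, P(-4)) = -180*(-4) = -15*(-48) = 720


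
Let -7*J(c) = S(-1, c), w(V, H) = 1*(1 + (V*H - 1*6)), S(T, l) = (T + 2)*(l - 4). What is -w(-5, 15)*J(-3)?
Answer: 80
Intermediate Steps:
S(T, l) = (-4 + l)*(2 + T) (S(T, l) = (2 + T)*(-4 + l) = (-4 + l)*(2 + T))
w(V, H) = -5 + H*V (w(V, H) = 1*(1 + (H*V - 6)) = 1*(1 + (-6 + H*V)) = 1*(-5 + H*V) = -5 + H*V)
J(c) = 4/7 - c/7 (J(c) = -(-8 - 4*(-1) + 2*c - c)/7 = -(-8 + 4 + 2*c - c)/7 = -(-4 + c)/7 = 4/7 - c/7)
-w(-5, 15)*J(-3) = -(-5 + 15*(-5))*(4/7 - ⅐*(-3)) = -(-5 - 75)*(4/7 + 3/7) = -(-80) = -1*(-80) = 80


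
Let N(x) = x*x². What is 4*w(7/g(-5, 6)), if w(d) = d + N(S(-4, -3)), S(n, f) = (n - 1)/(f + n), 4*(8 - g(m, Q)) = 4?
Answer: 1872/343 ≈ 5.4577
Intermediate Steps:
g(m, Q) = 7 (g(m, Q) = 8 - ¼*4 = 8 - 1 = 7)
S(n, f) = (-1 + n)/(f + n)
N(x) = x³
w(d) = 125/343 + d (w(d) = d + ((-1 - 4)/(-3 - 4))³ = d + (-5/(-7))³ = d + (-⅐*(-5))³ = d + (5/7)³ = d + 125/343 = 125/343 + d)
4*w(7/g(-5, 6)) = 4*(125/343 + 7/7) = 4*(125/343 + 7*(⅐)) = 4*(125/343 + 1) = 4*(468/343) = 1872/343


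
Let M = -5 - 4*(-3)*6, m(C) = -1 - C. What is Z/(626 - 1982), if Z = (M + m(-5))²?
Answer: -5041/1356 ≈ -3.7176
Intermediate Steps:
M = 67 (M = -5 + 12*6 = -5 + 72 = 67)
Z = 5041 (Z = (67 + (-1 - 1*(-5)))² = (67 + (-1 + 5))² = (67 + 4)² = 71² = 5041)
Z/(626 - 1982) = 5041/(626 - 1982) = 5041/(-1356) = 5041*(-1/1356) = -5041/1356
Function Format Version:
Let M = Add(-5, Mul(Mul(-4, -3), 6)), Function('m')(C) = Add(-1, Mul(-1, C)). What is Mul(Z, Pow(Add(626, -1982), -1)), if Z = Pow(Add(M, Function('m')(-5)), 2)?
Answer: Rational(-5041, 1356) ≈ -3.7176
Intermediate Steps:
M = 67 (M = Add(-5, Mul(12, 6)) = Add(-5, 72) = 67)
Z = 5041 (Z = Pow(Add(67, Add(-1, Mul(-1, -5))), 2) = Pow(Add(67, Add(-1, 5)), 2) = Pow(Add(67, 4), 2) = Pow(71, 2) = 5041)
Mul(Z, Pow(Add(626, -1982), -1)) = Mul(5041, Pow(Add(626, -1982), -1)) = Mul(5041, Pow(-1356, -1)) = Mul(5041, Rational(-1, 1356)) = Rational(-5041, 1356)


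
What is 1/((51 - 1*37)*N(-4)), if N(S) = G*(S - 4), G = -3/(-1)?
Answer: -1/336 ≈ -0.0029762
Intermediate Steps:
G = 3 (G = -3*(-1) = 3)
N(S) = -12 + 3*S (N(S) = 3*(S - 4) = 3*(-4 + S) = -12 + 3*S)
1/((51 - 1*37)*N(-4)) = 1/((51 - 1*37)*(-12 + 3*(-4))) = 1/((51 - 37)*(-12 - 12)) = 1/(14*(-24)) = 1/(-336) = -1/336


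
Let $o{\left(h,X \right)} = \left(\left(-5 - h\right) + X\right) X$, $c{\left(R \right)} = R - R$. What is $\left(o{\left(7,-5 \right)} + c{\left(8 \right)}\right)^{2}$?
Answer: $7225$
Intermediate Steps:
$c{\left(R \right)} = 0$
$o{\left(h,X \right)} = X \left(-5 + X - h\right)$ ($o{\left(h,X \right)} = \left(-5 + X - h\right) X = X \left(-5 + X - h\right)$)
$\left(o{\left(7,-5 \right)} + c{\left(8 \right)}\right)^{2} = \left(- 5 \left(-5 - 5 - 7\right) + 0\right)^{2} = \left(\left(-5\right) \left(-17\right) + 0\right)^{2} = \left(85 + 0\right)^{2} = 85^{2} = 7225$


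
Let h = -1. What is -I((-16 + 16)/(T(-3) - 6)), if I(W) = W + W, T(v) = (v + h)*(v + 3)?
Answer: 0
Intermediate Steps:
T(v) = (-1 + v)*(3 + v) (T(v) = (v - 1)*(v + 3) = (-1 + v)*(3 + v))
I(W) = 2*W
-I((-16 + 16)/(T(-3) - 6)) = -2*(-16 + 16)/((-3 + (-3)² + 2*(-3)) - 6) = -2*0/((-3 + 9 - 6) - 6) = -2*0/(0 - 6) = -2*0/(-6) = -2*0*(-⅙) = -2*0 = -1*0 = 0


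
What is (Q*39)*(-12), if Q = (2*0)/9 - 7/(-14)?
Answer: -234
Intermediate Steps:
Q = ½ (Q = 0*(⅑) - 7*(-1/14) = 0 + ½ = ½ ≈ 0.50000)
(Q*39)*(-12) = ((½)*39)*(-12) = (39/2)*(-12) = -234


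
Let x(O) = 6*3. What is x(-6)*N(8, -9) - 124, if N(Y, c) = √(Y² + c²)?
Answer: -124 + 18*√145 ≈ 92.749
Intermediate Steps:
x(O) = 18
x(-6)*N(8, -9) - 124 = 18*√(8² + (-9)²) - 124 = 18*√(64 + 81) - 124 = 18*√145 - 124 = -124 + 18*√145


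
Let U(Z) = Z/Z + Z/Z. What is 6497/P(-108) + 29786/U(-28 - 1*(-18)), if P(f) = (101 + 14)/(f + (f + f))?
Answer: -392333/115 ≈ -3411.6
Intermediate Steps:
P(f) = 115/(3*f) (P(f) = 115/(f + 2*f) = 115/((3*f)) = 115*(1/(3*f)) = 115/(3*f))
U(Z) = 2 (U(Z) = 1 + 1 = 2)
6497/P(-108) + 29786/U(-28 - 1*(-18)) = 6497/(((115/3)/(-108))) + 29786/2 = 6497/(((115/3)*(-1/108))) + 29786*(1/2) = 6497/(-115/324) + 14893 = 6497*(-324/115) + 14893 = -2105028/115 + 14893 = -392333/115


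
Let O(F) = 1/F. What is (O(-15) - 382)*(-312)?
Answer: 596024/5 ≈ 1.1920e+5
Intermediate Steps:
(O(-15) - 382)*(-312) = (1/(-15) - 382)*(-312) = (-1/15 - 382)*(-312) = -5731/15*(-312) = 596024/5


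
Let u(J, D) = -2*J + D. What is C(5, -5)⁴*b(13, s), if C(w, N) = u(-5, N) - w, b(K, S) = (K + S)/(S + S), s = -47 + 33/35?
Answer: 0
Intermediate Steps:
u(J, D) = D - 2*J
s = -1612/35 (s = -47 + 33*(1/35) = -47 + 33/35 = -1612/35 ≈ -46.057)
b(K, S) = (K + S)/(2*S) (b(K, S) = (K + S)/((2*S)) = (K + S)*(1/(2*S)) = (K + S)/(2*S))
C(w, N) = 10 + N - w (C(w, N) = (N - 2*(-5)) - w = (N + 10) - w = (10 + N) - w = 10 + N - w)
C(5, -5)⁴*b(13, s) = (10 - 5 - 1*5)⁴*((13 - 1612/35)/(2*(-1612/35))) = (10 - 5 - 5)⁴*((½)*(-35/1612)*(-1157/35)) = 0⁴*(89/248) = 0*(89/248) = 0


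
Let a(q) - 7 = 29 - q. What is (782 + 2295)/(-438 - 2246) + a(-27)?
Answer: 166015/2684 ≈ 61.854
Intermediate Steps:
a(q) = 36 - q (a(q) = 7 + (29 - q) = 36 - q)
(782 + 2295)/(-438 - 2246) + a(-27) = (782 + 2295)/(-438 - 2246) + (36 - 1*(-27)) = 3077/(-2684) + (36 + 27) = 3077*(-1/2684) + 63 = -3077/2684 + 63 = 166015/2684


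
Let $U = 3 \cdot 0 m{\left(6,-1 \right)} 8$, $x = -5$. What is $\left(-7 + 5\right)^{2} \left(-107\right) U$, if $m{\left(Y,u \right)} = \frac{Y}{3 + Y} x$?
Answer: $0$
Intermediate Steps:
$m{\left(Y,u \right)} = - \frac{5 Y}{3 + Y}$ ($m{\left(Y,u \right)} = \frac{Y}{3 + Y} \left(-5\right) = - \frac{5 Y}{3 + Y}$)
$U = 0$ ($U = 3 \cdot 0 \left(\left(-5\right) 6 \frac{1}{3 + 6}\right) 8 = 0 \left(\left(-5\right) 6 \cdot \frac{1}{9}\right) 8 = 0 \left(- \frac{10}{3}\right) 8 = 0 \cdot 8 = 0$)
$\left(-7 + 5\right)^{2} \left(-107\right) U = \left(-7 + 5\right)^{2} \left(-107\right) 0 = \left(-2\right)^{2} \left(-107\right) 0 = 4 \left(-107\right) 0 = \left(-428\right) 0 = 0$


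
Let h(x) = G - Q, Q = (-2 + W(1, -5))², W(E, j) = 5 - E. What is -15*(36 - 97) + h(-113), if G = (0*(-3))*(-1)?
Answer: 911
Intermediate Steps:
G = 0 (G = 0*(-1) = 0)
Q = 4 (Q = (-2 + (5 - 1*1))² = (-2 + (5 - 1))² = (-2 + 4)² = 2² = 4)
h(x) = -4 (h(x) = 0 - 1*4 = 0 - 4 = -4)
-15*(36 - 97) + h(-113) = -15*(36 - 97) - 4 = -15*(-61) - 4 = 915 - 4 = 911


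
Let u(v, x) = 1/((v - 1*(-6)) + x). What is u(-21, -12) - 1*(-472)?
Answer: 12743/27 ≈ 471.96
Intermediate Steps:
u(v, x) = 1/(6 + v + x) (u(v, x) = 1/((v + 6) + x) = 1/((6 + v) + x) = 1/(6 + v + x))
u(-21, -12) - 1*(-472) = 1/(6 - 21 - 12) - 1*(-472) = 1/(-27) + 472 = -1/27 + 472 = 12743/27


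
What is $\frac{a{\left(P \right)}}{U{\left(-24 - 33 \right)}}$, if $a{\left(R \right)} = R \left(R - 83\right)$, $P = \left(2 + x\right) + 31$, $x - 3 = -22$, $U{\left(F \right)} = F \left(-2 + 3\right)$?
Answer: $\frac{322}{19} \approx 16.947$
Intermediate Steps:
$U{\left(F \right)} = F$ ($U{\left(F \right)} = F 1 = F$)
$x = -19$ ($x = 3 - 22 = -19$)
$P = 14$ ($P = \left(2 - 19\right) + 31 = -17 + 31 = 14$)
$a{\left(R \right)} = R \left(-83 + R\right)$
$\frac{a{\left(P \right)}}{U{\left(-24 - 33 \right)}} = \frac{14 \left(-83 + 14\right)}{-24 - 33} = \frac{14 \left(-69\right)}{-57} = \left(-966\right) \left(- \frac{1}{57}\right) = \frac{322}{19}$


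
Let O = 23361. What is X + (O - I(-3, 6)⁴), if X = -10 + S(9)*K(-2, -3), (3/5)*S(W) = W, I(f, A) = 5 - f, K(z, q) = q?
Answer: 19210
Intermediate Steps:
S(W) = 5*W/3
X = -55 (X = -10 + ((5/3)*9)*(-3) = -10 + 15*(-3) = -10 - 45 = -55)
X + (O - I(-3, 6)⁴) = -55 + (23361 - (5 - 1*(-3))⁴) = -55 + (23361 - (5 + 3)⁴) = -55 + (23361 - 1*8⁴) = -55 + (23361 - 1*4096) = -55 + (23361 - 4096) = -55 + 19265 = 19210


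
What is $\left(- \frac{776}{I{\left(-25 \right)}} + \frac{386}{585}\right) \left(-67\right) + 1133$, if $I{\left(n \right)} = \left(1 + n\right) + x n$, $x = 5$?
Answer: $\frac{64489187}{87165} \approx 739.85$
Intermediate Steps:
$I{\left(n \right)} = 1 + 6 n$ ($I{\left(n \right)} = \left(1 + n\right) + 5 n = 1 + 6 n$)
$\left(- \frac{776}{I{\left(-25 \right)}} + \frac{386}{585}\right) \left(-67\right) + 1133 = \left(- \frac{776}{1 + 6 \left(-25\right)} + \frac{386}{585}\right) \left(-67\right) + 1133 = \left(- \frac{776}{1 - 150} + 386 \cdot \frac{1}{585}\right) \left(-67\right) + 1133 = \left(- \frac{776}{-149} + \frac{386}{585}\right) \left(-67\right) + 1133 = \left(\left(-776\right) \left(- \frac{1}{149}\right) + \frac{386}{585}\right) \left(-67\right) + 1133 = \left(\frac{776}{149} + \frac{386}{585}\right) \left(-67\right) + 1133 = \frac{511474}{87165} \left(-67\right) + 1133 = - \frac{34268758}{87165} + 1133 = \frac{64489187}{87165}$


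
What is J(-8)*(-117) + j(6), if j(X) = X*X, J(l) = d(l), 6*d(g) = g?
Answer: 192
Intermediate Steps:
d(g) = g/6
J(l) = l/6
j(X) = X²
J(-8)*(-117) + j(6) = ((⅙)*(-8))*(-117) + 6² = -4/3*(-117) + 36 = 156 + 36 = 192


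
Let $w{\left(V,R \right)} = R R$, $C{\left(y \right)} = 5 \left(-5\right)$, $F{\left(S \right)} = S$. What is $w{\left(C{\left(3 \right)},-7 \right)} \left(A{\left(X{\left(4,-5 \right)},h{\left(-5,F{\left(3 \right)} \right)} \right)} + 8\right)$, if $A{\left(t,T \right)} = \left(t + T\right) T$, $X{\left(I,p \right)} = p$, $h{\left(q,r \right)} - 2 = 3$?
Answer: $392$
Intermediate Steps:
$h{\left(q,r \right)} = 5$ ($h{\left(q,r \right)} = 2 + 3 = 5$)
$C{\left(y \right)} = -25$
$A{\left(t,T \right)} = T \left(T + t\right)$ ($A{\left(t,T \right)} = \left(T + t\right) T = T \left(T + t\right)$)
$w{\left(V,R \right)} = R^{2}$
$w{\left(C{\left(3 \right)},-7 \right)} \left(A{\left(X{\left(4,-5 \right)},h{\left(-5,F{\left(3 \right)} \right)} \right)} + 8\right) = \left(-7\right)^{2} \left(5 \left(5 - 5\right) + 8\right) = 49 \left(5 \cdot 0 + 8\right) = 49 \left(0 + 8\right) = 49 \cdot 8 = 392$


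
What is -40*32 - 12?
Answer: -1292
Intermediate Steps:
-40*32 - 12 = -1280 - 12 = -1292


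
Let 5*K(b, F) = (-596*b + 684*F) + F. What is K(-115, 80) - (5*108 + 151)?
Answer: 23977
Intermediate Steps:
K(b, F) = 137*F - 596*b/5 (K(b, F) = ((-596*b + 684*F) + F)/5 = (-596*b + 685*F)/5 = 137*F - 596*b/5)
K(-115, 80) - (5*108 + 151) = (137*80 - 596/5*(-115)) - (5*108 + 151) = (10960 + 13708) - (540 + 151) = 24668 - 1*691 = 24668 - 691 = 23977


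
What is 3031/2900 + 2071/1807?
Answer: 11482917/5240300 ≈ 2.1913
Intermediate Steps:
3031/2900 + 2071/1807 = 11482917/5240300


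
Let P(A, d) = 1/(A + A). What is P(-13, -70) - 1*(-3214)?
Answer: 83563/26 ≈ 3214.0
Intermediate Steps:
P(A, d) = 1/(2*A)
P(-13, -70) - 1*(-3214) = (1/2)/(-13) - 1*(-3214) = (1/2)*(-1/13) + 3214 = -1/26 + 3214 = 83563/26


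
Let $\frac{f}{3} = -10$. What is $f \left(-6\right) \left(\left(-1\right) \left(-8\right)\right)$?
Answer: $1440$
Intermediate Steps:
$f = -30$ ($f = 3 \left(-10\right) = -30$)
$f \left(-6\right) \left(\left(-1\right) \left(-8\right)\right) = \left(-30\right) \left(-6\right) \left(\left(-1\right) \left(-8\right)\right) = 180 \cdot 8 = 1440$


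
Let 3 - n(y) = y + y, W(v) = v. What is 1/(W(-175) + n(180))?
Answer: -1/532 ≈ -0.0018797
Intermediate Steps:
n(y) = 3 - 2*y (n(y) = 3 - (y + y) = 3 - 2*y)
1/(W(-175) + n(180)) = 1/(-175 + (3 - 2*180)) = 1/(-175 + (3 - 360)) = 1/(-175 - 357) = 1/(-532) = -1/532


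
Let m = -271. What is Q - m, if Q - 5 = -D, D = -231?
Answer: 507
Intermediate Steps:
Q = 236 (Q = 5 - 1*(-231) = 5 + 231 = 236)
Q - m = 236 - 1*(-271) = 236 + 271 = 507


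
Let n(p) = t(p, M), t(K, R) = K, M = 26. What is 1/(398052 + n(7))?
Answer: 1/398059 ≈ 2.5122e-6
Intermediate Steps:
n(p) = p
1/(398052 + n(7)) = 1/(398052 + 7) = 1/398059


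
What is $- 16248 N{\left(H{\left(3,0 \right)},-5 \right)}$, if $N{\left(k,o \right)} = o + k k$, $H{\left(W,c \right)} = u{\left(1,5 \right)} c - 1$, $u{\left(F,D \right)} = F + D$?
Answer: $64992$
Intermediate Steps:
$u{\left(F,D \right)} = D + F$
$H{\left(W,c \right)} = -1 + 6 c$ ($H{\left(W,c \right)} = \left(5 + 1\right) c - 1 = 6 c - 1 = -1 + 6 c$)
$N{\left(k,o \right)} = o + k^{2}$
$- 16248 N{\left(H{\left(3,0 \right)},-5 \right)} = - 16248 \left(-5 + \left(-1 + 6 \cdot 0\right)^{2}\right) = - 16248 \left(-5 + \left(-1 + 0\right)^{2}\right) = - 16248 \left(-5 + \left(-1\right)^{2}\right) = - 16248 \left(-5 + 1\right) = \left(-16248\right) \left(-4\right) = 64992$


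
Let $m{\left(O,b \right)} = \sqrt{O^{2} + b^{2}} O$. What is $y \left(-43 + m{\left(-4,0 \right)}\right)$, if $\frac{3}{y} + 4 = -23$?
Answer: $\frac{59}{9} \approx 6.5556$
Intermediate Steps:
$y = - \frac{1}{9}$ ($y = \frac{3}{-4 - 23} = \frac{3}{-27} = 3 \left(- \frac{1}{27}\right) = - \frac{1}{9} \approx -0.11111$)
$m{\left(O,b \right)} = O \sqrt{O^{2} + b^{2}}$
$y \left(-43 + m{\left(-4,0 \right)}\right) = - \frac{-43 - 4 \sqrt{\left(-4\right)^{2} + 0^{2}}}{9} = - \frac{-43 - 4 \sqrt{16 + 0}}{9} = - \frac{-43 - 4 \sqrt{16}}{9} = - \frac{-43 - 16}{9} = \left(- \frac{1}{9}\right) \left(-59\right) = \frac{59}{9}$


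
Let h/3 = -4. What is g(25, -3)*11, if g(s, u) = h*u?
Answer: 396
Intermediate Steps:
h = -12 (h = 3*(-4) = -12)
g(s, u) = -12*u
g(25, -3)*11 = -12*(-3)*11 = 36*11 = 396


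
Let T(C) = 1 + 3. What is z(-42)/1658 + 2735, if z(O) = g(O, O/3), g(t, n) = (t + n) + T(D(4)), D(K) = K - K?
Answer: 2267289/829 ≈ 2735.0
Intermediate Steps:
D(K) = 0
T(C) = 4
g(t, n) = 4 + n + t (g(t, n) = (t + n) + 4 = (n + t) + 4 = 4 + n + t)
z(O) = 4 + 4*O/3 (z(O) = 4 + O/3 + O = 4 + 4*O/3)
z(-42)/1658 + 2735 = (4 + (4/3)*(-42))/1658 + 2735 = (4 - 56)*(1/1658) + 2735 = -52*1/1658 + 2735 = -26/829 + 2735 = 2267289/829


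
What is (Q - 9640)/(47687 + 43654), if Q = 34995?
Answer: 25355/91341 ≈ 0.27759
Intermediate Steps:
(Q - 9640)/(47687 + 43654) = (34995 - 9640)/(47687 + 43654) = 25355/91341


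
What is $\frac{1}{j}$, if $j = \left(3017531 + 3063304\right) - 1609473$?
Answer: $\frac{1}{4471362} \approx 2.2365 \cdot 10^{-7}$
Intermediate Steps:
$j = 4471362$ ($j = 6080835 - 1609473 = 4471362$)
$\frac{1}{j} = \frac{1}{4471362}$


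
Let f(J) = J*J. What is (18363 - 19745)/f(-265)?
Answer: -1382/70225 ≈ -0.019680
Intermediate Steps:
f(J) = J**2
(18363 - 19745)/f(-265) = (18363 - 19745)/((-265)**2) = -1382/70225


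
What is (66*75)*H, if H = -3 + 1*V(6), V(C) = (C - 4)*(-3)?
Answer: -44550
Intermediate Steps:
V(C) = 12 - 3*C (V(C) = (-4 + C)*(-3) = 12 - 3*C)
H = -9 (H = -3 + 1*(12 - 3*6) = -3 + 1*(12 - 18) = -3 + 1*(-6) = -3 - 6 = -9)
(66*75)*H = (66*75)*(-9) = 4950*(-9) = -44550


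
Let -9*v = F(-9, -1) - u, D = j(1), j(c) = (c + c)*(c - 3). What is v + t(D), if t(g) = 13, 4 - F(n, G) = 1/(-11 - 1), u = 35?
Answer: 1775/108 ≈ 16.435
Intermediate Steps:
j(c) = 2*c*(-3 + c) (j(c) = (2*c)*(-3 + c) = 2*c*(-3 + c))
D = -4 (D = 2*1*(-3 + 1) = 2*1*(-2) = -4)
F(n, G) = 49/12 (F(n, G) = 4 - 1/(-11 - 1) = 4 - 1/(-12) = 4 - 1*(-1/12) = 4 + 1/12 = 49/12)
v = 371/108 (v = -(49/12 - 1*35)/9 = -(49/12 - 35)/9 = -1/9*(-371/12) = 371/108 ≈ 3.4352)
v + t(D) = 371/108 + 13 = 1775/108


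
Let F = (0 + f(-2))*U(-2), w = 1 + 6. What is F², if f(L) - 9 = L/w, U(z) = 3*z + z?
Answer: 238144/49 ≈ 4860.1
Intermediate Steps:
U(z) = 4*z
w = 7
f(L) = 9 + L/7
F = -488/7 (F = (0 + (9 + (⅐)*(-2)))*(4*(-2)) = (0 + (9 - 2/7))*(-8) = (0 + 61/7)*(-8) = (61/7)*(-8) = -488/7 ≈ -69.714)
F² = (-488/7)² = 238144/49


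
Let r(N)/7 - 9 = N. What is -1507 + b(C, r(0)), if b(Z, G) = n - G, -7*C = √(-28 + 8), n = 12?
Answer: -1558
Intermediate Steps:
C = -2*I*√5/7 (C = -√(-28 + 8)/7 = -2*I*√5/7 ≈ -0.63888*I)
r(N) = 63 + 7*N
b(Z, G) = 12 - G
-1507 + b(C, r(0)) = -1507 + (12 - (63 + 7*0)) = -1507 + (12 - (63 + 0)) = -1507 + (12 - 1*63) = -1507 + (12 - 63) = -1507 - 51 = -1558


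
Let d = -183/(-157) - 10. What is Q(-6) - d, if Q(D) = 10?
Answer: 2957/157 ≈ 18.834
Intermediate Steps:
d = -1387/157 (d = -183*(-1/157) - 10 = 183/157 - 10 = -1387/157 ≈ -8.8344)
Q(-6) - d = 10 - 1*(-1387/157) = 10 + 1387/157 = 2957/157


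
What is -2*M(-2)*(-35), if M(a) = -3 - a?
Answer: -70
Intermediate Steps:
-2*M(-2)*(-35) = -2*(-3 - 1*(-2))*(-35) = -2*(-3 + 2)*(-35) = -2*(-1)*(-35) = 2*(-35) = -70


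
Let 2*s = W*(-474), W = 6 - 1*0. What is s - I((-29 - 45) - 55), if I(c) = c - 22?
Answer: -1271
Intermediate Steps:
W = 6 (W = 6 + 0 = 6)
I(c) = -22 + c
s = -1422 (s = (6*(-474))/2 = (1/2)*(-2844) = -1422)
s - I((-29 - 45) - 55) = -1422 - (-22 + ((-29 - 45) - 55)) = -1422 - (-22 + (-74 - 55)) = -1422 - (-22 - 129) = -1422 - 1*(-151) = -1422 + 151 = -1271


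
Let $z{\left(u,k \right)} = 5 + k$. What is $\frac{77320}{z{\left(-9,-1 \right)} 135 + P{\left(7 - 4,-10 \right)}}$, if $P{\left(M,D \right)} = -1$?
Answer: $\frac{77320}{539} \approx 143.45$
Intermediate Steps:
$\frac{77320}{z{\left(-9,-1 \right)} 135 + P{\left(7 - 4,-10 \right)}} = \frac{77320}{\left(5 - 1\right) 135 - 1} = \frac{77320}{4 \cdot 135 - 1} = \frac{77320}{540 - 1} = \frac{77320}{539}$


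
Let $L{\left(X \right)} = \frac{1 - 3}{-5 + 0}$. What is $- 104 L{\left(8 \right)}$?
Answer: $- \frac{208}{5} \approx -41.6$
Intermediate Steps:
$L{\left(X \right)} = \frac{2}{5}$ ($L{\left(X \right)} = - \frac{2}{-5} = \left(-2\right) \left(- \frac{1}{5}\right) = \frac{2}{5}$)
$- 104 L{\left(8 \right)} = \left(-104\right) \frac{2}{5} = - \frac{208}{5}$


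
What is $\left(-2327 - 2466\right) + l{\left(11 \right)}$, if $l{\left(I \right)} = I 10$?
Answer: $-4683$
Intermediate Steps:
$l{\left(I \right)} = 10 I$
$\left(-2327 - 2466\right) + l{\left(11 \right)} = \left(-2327 - 2466\right) + 10 \cdot 11 = -4793 + 110 = -4683$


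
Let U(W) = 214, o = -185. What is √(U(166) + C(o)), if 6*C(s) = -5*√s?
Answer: √(7704 - 30*I*√185)/6 ≈ 14.634 - 0.38727*I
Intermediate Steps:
C(s) = -5*√s/6 (C(s) = (-5*√s)/6 = -5*√s/6)
√(U(166) + C(o)) = √(214 - 5*I*√185/6)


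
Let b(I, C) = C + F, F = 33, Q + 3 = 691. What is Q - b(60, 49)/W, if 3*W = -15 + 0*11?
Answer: 3522/5 ≈ 704.40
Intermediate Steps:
Q = 688 (Q = -3 + 691 = 688)
b(I, C) = 33 + C (b(I, C) = C + 33 = 33 + C)
W = -5 (W = (-15 + 0*11)/3 = (-15 + 0)/3 = (⅓)*(-15) = -5)
Q - b(60, 49)/W = 688 - (33 + 49)/(-5) = 688 - 82*(-1)/5 = 688 - 1*(-82/5) = 688 + 82/5 = 3522/5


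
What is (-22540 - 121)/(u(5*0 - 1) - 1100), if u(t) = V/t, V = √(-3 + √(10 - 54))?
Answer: 22661/(1100 + √(-3 + 2*I*√11)) ≈ 20.573 - 0.042347*I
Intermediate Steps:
V = √(-3 + 2*I*√11) (V = √(-3 + √(-44)) = √(-3 + 2*I*√11) ≈ 1.4629 + 2.2672*I)
u(t) = √(-3 + 2*I*√11)/t
(-22540 - 121)/(u(5*0 - 1) - 1100) = (-22540 - 121)/(√(-3 + 2*I*√11)/(5*0 - 1) - 1100) = -22661/(√(-3 + 2*I*√11)/(0 - 1) - 1100) = -22661/(√(-3 + 2*I*√11)/(-1) - 1100) = -22661/(-√(-3 + 2*I*√11) - 1100) = -22661/(-1100 - √(-3 + 2*I*√11))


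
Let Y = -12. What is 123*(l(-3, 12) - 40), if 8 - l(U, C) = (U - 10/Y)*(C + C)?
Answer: 2460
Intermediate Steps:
l(U, C) = 8 - 2*C*(⅚ + U) (l(U, C) = 8 - (U - 10/(-12))*(C + C) = 8 - (U - 10*(-1/12))*2*C = 8 - (U + ⅚)*2*C = 8 - (⅚ + U)*2*C = 8 - 2*C*(⅚ + U))
123*(l(-3, 12) - 40) = 123*((8 - 5/3*12 - 2*12*(-3)) - 40) = 123*((8 - 20 + 72) - 40) = 123*(60 - 40) = 123*20 = 2460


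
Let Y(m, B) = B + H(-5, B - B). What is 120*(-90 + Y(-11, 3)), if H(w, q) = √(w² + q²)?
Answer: -9840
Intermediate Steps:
H(w, q) = √(q² + w²)
Y(m, B) = 5 + B (Y(m, B) = B + √((B - B)² + (-5)²) = B + √(0² + 25) = B + √(0 + 25) = B + √25 = B + 5 = 5 + B)
120*(-90 + Y(-11, 3)) = 120*(-90 + (5 + 3)) = 120*(-90 + 8) = 120*(-82) = -9840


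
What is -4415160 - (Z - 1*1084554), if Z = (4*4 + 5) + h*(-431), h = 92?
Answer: -3290975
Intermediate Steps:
Z = -39631 (Z = (4*4 + 5) + 92*(-431) = (16 + 5) - 39652 = 21 - 39652 = -39631)
-4415160 - (Z - 1*1084554) = -4415160 - (-39631 - 1*1084554) = -4415160 - (-39631 - 1084554) = -4415160 - 1*(-1124185) = -4415160 + 1124185 = -3290975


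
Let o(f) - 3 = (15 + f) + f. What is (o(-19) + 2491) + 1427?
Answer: 3898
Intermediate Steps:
o(f) = 18 + 2*f (o(f) = 3 + ((15 + f) + f) = 3 + (15 + 2*f) = 18 + 2*f)
(o(-19) + 2491) + 1427 = ((18 + 2*(-19)) + 2491) + 1427 = ((18 - 38) + 2491) + 1427 = (-20 + 2491) + 1427 = 2471 + 1427 = 3898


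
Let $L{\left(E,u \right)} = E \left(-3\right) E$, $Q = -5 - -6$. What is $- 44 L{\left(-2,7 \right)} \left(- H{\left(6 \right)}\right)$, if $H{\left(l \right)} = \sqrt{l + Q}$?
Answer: $- 528 \sqrt{7} \approx -1397.0$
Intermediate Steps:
$Q = 1$ ($Q = -5 + 6 = 1$)
$H{\left(l \right)} = \sqrt{1 + l}$ ($H{\left(l \right)} = \sqrt{l + 1} = \sqrt{1 + l}$)
$L{\left(E,u \right)} = - 3 E^{2}$ ($L{\left(E,u \right)} = - 3 E E = - 3 E^{2}$)
$- 44 L{\left(-2,7 \right)} \left(- H{\left(6 \right)}\right) = - 44 \left(- 3 \left(-2\right)^{2}\right) \left(- \sqrt{1 + 6}\right) = - 44 \left(\left(-3\right) 4\right) \left(- \sqrt{7}\right) = \left(-44\right) \left(-12\right) \left(- \sqrt{7}\right) = 528 \left(- \sqrt{7}\right) = - 528 \sqrt{7}$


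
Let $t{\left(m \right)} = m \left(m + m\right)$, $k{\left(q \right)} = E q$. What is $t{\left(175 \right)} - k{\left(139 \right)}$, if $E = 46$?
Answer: $54856$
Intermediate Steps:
$k{\left(q \right)} = 46 q$
$t{\left(m \right)} = 2 m^{2}$ ($t{\left(m \right)} = m 2 m = 2 m^{2}$)
$t{\left(175 \right)} - k{\left(139 \right)} = 2 \cdot 175^{2} - 46 \cdot 139 = 2 \cdot 30625 - 6394 = 61250 - 6394 = 54856$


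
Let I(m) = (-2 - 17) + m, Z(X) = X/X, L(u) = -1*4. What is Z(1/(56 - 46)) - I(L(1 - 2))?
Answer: 24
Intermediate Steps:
L(u) = -4
Z(X) = 1
I(m) = -19 + m
Z(1/(56 - 46)) - I(L(1 - 2)) = 1 - (-19 - 4) = 1 - 1*(-23) = 1 + 23 = 24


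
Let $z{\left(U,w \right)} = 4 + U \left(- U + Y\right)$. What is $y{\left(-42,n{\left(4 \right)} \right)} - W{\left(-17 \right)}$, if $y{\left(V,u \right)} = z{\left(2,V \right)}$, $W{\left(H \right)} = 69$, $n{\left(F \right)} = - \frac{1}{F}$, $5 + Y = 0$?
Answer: $-79$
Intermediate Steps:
$Y = -5$ ($Y = -5 + 0 = -5$)
$z{\left(U,w \right)} = 4 + U \left(-5 - U\right)$ ($z{\left(U,w \right)} = 4 + U \left(- U - 5\right) = 4 + U \left(-5 - U\right)$)
$y{\left(V,u \right)} = -10$ ($y{\left(V,u \right)} = 4 - 2^{2} - 10 = 4 - 4 - 10 = -10$)
$y{\left(-42,n{\left(4 \right)} \right)} - W{\left(-17 \right)} = -10 - 69 = -79$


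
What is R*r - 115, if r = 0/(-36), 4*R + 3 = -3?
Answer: -115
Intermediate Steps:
R = -3/2 (R = -3/4 + (1/4)*(-3) = -3/4 - 3/4 = -3/2 ≈ -1.5000)
r = 0 (r = 0*(-1/36) = 0)
R*r - 115 = -3/2*0 - 115 = 0 - 115 = -115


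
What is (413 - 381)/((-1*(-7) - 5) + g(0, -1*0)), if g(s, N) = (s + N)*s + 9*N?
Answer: 16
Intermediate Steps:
g(s, N) = 9*N + s*(N + s) (g(s, N) = (N + s)*s + 9*N = s*(N + s) + 9*N = 9*N + s*(N + s))
(413 - 381)/((-1*(-7) - 5) + g(0, -1*0)) = (413 - 381)/((-1*(-7) - 5) + (0² + 9*(-1*0) - 1*0*0)) = 32/((7 - 5) + (0 + 9*0 + 0*0)) = 32/(2 + (0 + 0 + 0)) = 32/(2 + 0) = 32/2 = 32*(½) = 16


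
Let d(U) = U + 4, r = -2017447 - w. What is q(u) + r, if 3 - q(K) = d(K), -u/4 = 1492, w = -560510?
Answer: -1450970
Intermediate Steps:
r = -1456937 (r = -2017447 - 1*(-560510) = -2017447 + 560510 = -1456937)
u = -5968 (u = -4*1492 = -5968)
d(U) = 4 + U
q(K) = -1 - K (q(K) = 3 - (4 + K) = 3 + (-4 - K) = -1 - K)
q(u) + r = (-1 - 1*(-5968)) - 1456937 = (-1 + 5968) - 1456937 = 5967 - 1456937 = -1450970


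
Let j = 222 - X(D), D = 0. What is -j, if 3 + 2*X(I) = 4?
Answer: -443/2 ≈ -221.50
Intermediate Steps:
X(I) = ½ (X(I) = -3/2 + (½)*4 = -3/2 + 2 = ½)
j = 443/2 (j = 222 - 1*½ = 222 - ½ = 443/2 ≈ 221.50)
-j = -1*443/2 = -443/2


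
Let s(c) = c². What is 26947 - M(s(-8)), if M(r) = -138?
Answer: 27085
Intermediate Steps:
26947 - M(s(-8)) = 26947 - 1*(-138) = 26947 + 138 = 27085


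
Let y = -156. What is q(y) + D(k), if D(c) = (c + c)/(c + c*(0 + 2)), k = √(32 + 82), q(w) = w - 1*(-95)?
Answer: -181/3 ≈ -60.333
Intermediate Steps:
q(w) = 95 + w (q(w) = w + 95 = 95 + w)
k = √114 ≈ 10.677
D(c) = ⅔ (D(c) = (2*c)/(c + c*2) = (2*c)/(c + 2*c) = (2*c)/((3*c)) = (2*c)*(1/(3*c)) = ⅔)
q(y) + D(k) = (95 - 156) + ⅔ = -61 + ⅔ = -181/3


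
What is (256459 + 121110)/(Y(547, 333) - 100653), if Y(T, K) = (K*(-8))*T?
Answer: -377569/1557861 ≈ -0.24236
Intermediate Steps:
Y(T, K) = -8*K*T (Y(T, K) = (-8*K)*T = -8*K*T)
(256459 + 121110)/(Y(547, 333) - 100653) = (256459 + 121110)/(-8*333*547 - 100653) = 377569/(-1457208 - 100653) = 377569/(-1557861) = 377569*(-1/1557861) = -377569/1557861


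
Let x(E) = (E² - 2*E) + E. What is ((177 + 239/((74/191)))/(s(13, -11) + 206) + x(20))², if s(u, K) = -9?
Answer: 31341937001769/212518084 ≈ 1.4748e+5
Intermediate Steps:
x(E) = E² - E
((177 + 239/((74/191)))/(s(13, -11) + 206) + x(20))² = ((177 + 239/((74/191)))/(-9 + 206) + 20*(-1 + 20))² = ((177 + 239/((74*(1/191))))/197 + 20*19)² = ((177 + 239/(74/191))*(1/197) + 380)² = ((177 + 239*(191/74))*(1/197) + 380)² = ((177 + 45649/74)*(1/197) + 380)² = ((58747/74)*(1/197) + 380)² = (58747/14578 + 380)² = (5598387/14578)² = 31341937001769/212518084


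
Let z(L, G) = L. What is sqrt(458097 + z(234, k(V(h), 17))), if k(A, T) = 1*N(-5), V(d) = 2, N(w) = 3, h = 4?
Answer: sqrt(458331) ≈ 677.00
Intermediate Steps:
k(A, T) = 3 (k(A, T) = 1*3 = 3)
sqrt(458097 + z(234, k(V(h), 17))) = sqrt(458097 + 234) = sqrt(458331)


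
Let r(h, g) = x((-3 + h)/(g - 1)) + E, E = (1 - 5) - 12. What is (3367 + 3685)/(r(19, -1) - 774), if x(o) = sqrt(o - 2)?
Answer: -557108/62411 - 3526*I*sqrt(10)/312055 ≈ -8.9264 - 0.035731*I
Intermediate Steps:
x(o) = sqrt(-2 + o)
E = -16 (E = -4 - 12 = -16)
r(h, g) = -16 + sqrt(-2 + (-3 + h)/(-1 + g)) (r(h, g) = sqrt(-2 + (-3 + h)/(g - 1)) - 16 = sqrt(-2 + (-3 + h)/(-1 + g)) - 16 = -16 + sqrt(-2 + (-3 + h)/(-1 + g)))
(3367 + 3685)/(r(19, -1) - 774) = (3367 + 3685)/((-16 + sqrt((-1 + 19 - 2*(-1))/(-1 - 1))) - 774) = 7052/((-16 + sqrt((-1 + 19 + 2)/(-2))) - 774) = 7052/((-16 + sqrt(-1/2*20)) - 774) = 7052/((-16 + sqrt(-10)) - 774) = 7052/((-16 + I*sqrt(10)) - 774) = 7052/(-790 + I*sqrt(10))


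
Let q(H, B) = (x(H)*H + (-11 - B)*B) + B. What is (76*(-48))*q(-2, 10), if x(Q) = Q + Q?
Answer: 700416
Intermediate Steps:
x(Q) = 2*Q
q(H, B) = B + 2*H² + B*(-11 - B) (q(H, B) = ((2*H)*H + (-11 - B)*B) + B = (2*H² + B*(-11 - B)) + B = B + 2*H² + B*(-11 - B))
(76*(-48))*q(-2, 10) = (76*(-48))*(-1*10² - 10*10 + 2*(-2)²) = -3648*(-1*100 - 100 + 2*4) = -3648*(-100 - 100 + 8) = -3648*(-192) = 700416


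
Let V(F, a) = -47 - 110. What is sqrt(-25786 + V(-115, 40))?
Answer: I*sqrt(25943) ≈ 161.07*I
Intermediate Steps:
V(F, a) = -157
sqrt(-25786 + V(-115, 40)) = sqrt(-25786 - 157) = sqrt(-25943) = I*sqrt(25943)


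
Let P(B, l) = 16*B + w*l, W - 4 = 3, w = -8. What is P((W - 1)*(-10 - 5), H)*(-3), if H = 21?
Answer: 4824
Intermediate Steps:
W = 7 (W = 4 + 3 = 7)
P(B, l) = -8*l + 16*B (P(B, l) = 16*B - 8*l = -8*l + 16*B)
P((W - 1)*(-10 - 5), H)*(-3) = (-8*21 + 16*((7 - 1)*(-10 - 5)))*(-3) = (-168 + 16*(6*(-15)))*(-3) = (-168 + 16*(-90))*(-3) = (-168 - 1440)*(-3) = -1608*(-3) = 4824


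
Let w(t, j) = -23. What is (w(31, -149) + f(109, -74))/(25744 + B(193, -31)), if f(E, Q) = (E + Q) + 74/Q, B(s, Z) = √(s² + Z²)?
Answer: 141592/331357663 - 11*√38210/662715326 ≈ 0.00042406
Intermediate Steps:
B(s, Z) = √(Z² + s²)
f(E, Q) = E + Q + 74/Q
(w(31, -149) + f(109, -74))/(25744 + B(193, -31)) = (-23 + (109 - 74 + 74/(-74)))/(25744 + √((-31)² + 193²)) = (-23 + (109 - 74 + 74*(-1/74)))/(25744 + √(961 + 37249)) = (-23 + (109 - 74 - 1))/(25744 + √38210) = (-23 + 34)/(25744 + √38210) = 11/(25744 + √38210)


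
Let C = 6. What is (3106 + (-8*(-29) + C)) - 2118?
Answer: 1226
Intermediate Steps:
(3106 + (-8*(-29) + C)) - 2118 = (3106 + (-8*(-29) + 6)) - 2118 = (3106 + (232 + 6)) - 2118 = (3106 + 238) - 2118 = 3344 - 2118 = 1226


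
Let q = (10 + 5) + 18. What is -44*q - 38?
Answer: -1490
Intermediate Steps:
q = 33 (q = 15 + 18 = 33)
-44*q - 38 = -44*33 - 38 = -1452 - 38 = -1490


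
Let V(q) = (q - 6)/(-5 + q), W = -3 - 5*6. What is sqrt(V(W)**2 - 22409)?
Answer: 5*I*sqrt(1294283)/38 ≈ 149.69*I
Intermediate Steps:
W = -33 (W = -3 - 30 = -33)
V(q) = (-6 + q)/(-5 + q)
sqrt(V(W)**2 - 22409) = sqrt(((-6 - 33)/(-5 - 33))**2 - 22409) = sqrt((-39/(-38))**2 - 22409) = sqrt((-1/38*(-39))**2 - 22409) = sqrt((39/38)**2 - 22409) = sqrt(1521/1444 - 22409) = sqrt(-32357075/1444) = 5*I*sqrt(1294283)/38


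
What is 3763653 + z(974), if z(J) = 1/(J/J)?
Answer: 3763654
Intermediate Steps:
z(J) = 1 (z(J) = 1/1 = 1)
3763653 + z(974) = 3763653 + 1 = 3763654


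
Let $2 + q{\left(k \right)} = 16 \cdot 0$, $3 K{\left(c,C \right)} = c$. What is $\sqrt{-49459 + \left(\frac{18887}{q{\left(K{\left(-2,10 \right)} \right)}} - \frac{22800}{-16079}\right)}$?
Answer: $\frac{i \sqrt{60911786117210}}{32158} \approx 242.7 i$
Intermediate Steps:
$K{\left(c,C \right)} = \frac{c}{3}$
$q{\left(k \right)} = -2$ ($q{\left(k \right)} = -2 + 16 \cdot 0 = -2 + 0 = -2$)
$\sqrt{-49459 + \left(\frac{18887}{q{\left(K{\left(-2,10 \right)} \right)}} - \frac{22800}{-16079}\right)} = \sqrt{-49459 + \left(\frac{18887}{-2} - \frac{22800}{-16079}\right)} = \sqrt{-49459 + \left(18887 \left(- \frac{1}{2}\right) - - \frac{22800}{16079}\right)} = \sqrt{-49459 + \left(- \frac{18887}{2} + \frac{22800}{16079}\right)} = \sqrt{-49459 - \frac{303638473}{32158}} = \sqrt{- \frac{1894140995}{32158}} = \frac{i \sqrt{60911786117210}}{32158}$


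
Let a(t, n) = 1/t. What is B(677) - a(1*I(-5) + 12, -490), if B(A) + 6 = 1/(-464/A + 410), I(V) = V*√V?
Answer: -450392243/74541514 - 5*I*√5/269 ≈ -6.0422 - 0.041563*I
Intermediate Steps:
I(V) = V^(3/2)
B(A) = -6 + 1/(410 - 464/A) (B(A) = -6 + 1/(-464/A + 410) = -6 + 1/(410 - 464/A))
B(677) - a(1*I(-5) + 12, -490) = (2784 - 2459*677)/(2*(-232 + 205*677)) - 1/(1*(-5)^(3/2) + 12) = (2784 - 1664743)/(2*(-232 + 138785)) - 1/(1*(-5*I*√5) + 12) = (½)*(-1661959)/138553 - 1/(-5*I*√5 + 12) = (½)*(1/138553)*(-1661959) - 1/(12 - 5*I*√5) = -1661959/277106 - 1/(12 - 5*I*√5)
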